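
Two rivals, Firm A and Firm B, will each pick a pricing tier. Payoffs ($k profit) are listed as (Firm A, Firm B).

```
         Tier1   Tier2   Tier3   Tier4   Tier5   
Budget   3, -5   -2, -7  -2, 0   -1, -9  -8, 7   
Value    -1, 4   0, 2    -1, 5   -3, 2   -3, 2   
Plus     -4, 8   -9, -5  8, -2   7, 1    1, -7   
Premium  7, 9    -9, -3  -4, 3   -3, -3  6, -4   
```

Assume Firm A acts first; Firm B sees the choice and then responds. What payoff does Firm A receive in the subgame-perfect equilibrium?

Work backward from Firm B's decision.
- Budget: Firm B compares -5, -7, 0, -9, 7 and picks Tier5; Firm A would get -8.
- Value: Firm B compares 4, 2, 5, 2, 2 and picks Tier3; Firm A would get -1.
- Plus: Firm B compares 8, -5, -2, 1, -7 and picks Tier1; Firm A would get -4.
- Premium: Firm B compares 9, -3, 3, -3, -4 and picks Tier1; Firm A would get 7.
Maximizing over -8, -1, -4, 7, Firm A chooses Premium. Subgame-perfect outcome: (Premium, Tier1) with payoffs (7, 9).

7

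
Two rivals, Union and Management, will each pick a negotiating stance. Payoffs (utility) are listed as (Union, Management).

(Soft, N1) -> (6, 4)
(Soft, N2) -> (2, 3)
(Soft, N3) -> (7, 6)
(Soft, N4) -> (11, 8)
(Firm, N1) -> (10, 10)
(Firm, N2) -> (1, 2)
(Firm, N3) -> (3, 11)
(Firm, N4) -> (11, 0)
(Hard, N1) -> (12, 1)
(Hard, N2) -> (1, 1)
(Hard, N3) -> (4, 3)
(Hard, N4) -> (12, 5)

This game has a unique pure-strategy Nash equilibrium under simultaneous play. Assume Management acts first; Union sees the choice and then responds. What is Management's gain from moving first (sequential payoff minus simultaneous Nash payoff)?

1

Work backward from Union's decision.
- N1: Union compares 6, 10, 12 and picks Hard; Management would get 1.
- N2: Union compares 2, 1, 1 and picks Soft; Management would get 3.
- N3: Union compares 7, 3, 4 and picks Soft; Management would get 6.
- N4: Union compares 11, 11, 12 and picks Hard; Management would get 5.
Maximizing over 1, 3, 6, 5, Management chooses N3. Subgame-perfect outcome: (Soft, N3) with payoffs (7, 6).
For the simultaneous game, intersect best replies.
Union's best replies: N1→Hard; N2→Soft; N3→Soft; N4→Hard.
Management's best replies: Soft→N4; Firm→N3; Hard→N4.
Only (Hard, N4) has each player best-responding; Nash payoffs (12, 5).
Management's commitment gain: 6 − 5 = 1.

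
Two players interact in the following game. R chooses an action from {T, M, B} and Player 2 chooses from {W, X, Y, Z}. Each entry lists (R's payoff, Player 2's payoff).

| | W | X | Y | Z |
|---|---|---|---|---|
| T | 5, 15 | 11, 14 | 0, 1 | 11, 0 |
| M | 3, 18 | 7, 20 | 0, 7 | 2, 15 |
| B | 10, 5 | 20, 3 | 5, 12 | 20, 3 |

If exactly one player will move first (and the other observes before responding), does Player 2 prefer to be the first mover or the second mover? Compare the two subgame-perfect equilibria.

If R leads: Player 2's best replies are T→W, M→X, B→Y; R's induced payoffs 5, 7, 5; outcome (M, X), payoffs (7, 20).
If Player 2 leads: R's best replies are W→B, X→B, Y→B, Z→B; Player 2's induced payoffs 5, 3, 12, 3; outcome (B, Y), payoffs (5, 12).
Player 2 gets 12 moving first and 20 moving second, so Player 2 prefers to move second.

second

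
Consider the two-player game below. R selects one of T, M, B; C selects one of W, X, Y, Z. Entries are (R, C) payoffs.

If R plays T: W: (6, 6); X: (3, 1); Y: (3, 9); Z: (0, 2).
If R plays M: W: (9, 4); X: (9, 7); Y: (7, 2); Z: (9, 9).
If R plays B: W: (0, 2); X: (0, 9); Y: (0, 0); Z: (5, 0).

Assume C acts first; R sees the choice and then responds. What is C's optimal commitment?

Backward induction with C moving first.
- W: R compares 6, 9, 0 and picks M; C would get 4.
- X: R compares 3, 9, 0 and picks M; C would get 7.
- Y: R compares 3, 7, 0 and picks M; C would get 2.
- Z: R compares 0, 9, 5 and picks M; C would get 9.
Maximizing over 4, 7, 2, 9, C chooses Z. Subgame-perfect outcome: (M, Z) with payoffs (9, 9).

Z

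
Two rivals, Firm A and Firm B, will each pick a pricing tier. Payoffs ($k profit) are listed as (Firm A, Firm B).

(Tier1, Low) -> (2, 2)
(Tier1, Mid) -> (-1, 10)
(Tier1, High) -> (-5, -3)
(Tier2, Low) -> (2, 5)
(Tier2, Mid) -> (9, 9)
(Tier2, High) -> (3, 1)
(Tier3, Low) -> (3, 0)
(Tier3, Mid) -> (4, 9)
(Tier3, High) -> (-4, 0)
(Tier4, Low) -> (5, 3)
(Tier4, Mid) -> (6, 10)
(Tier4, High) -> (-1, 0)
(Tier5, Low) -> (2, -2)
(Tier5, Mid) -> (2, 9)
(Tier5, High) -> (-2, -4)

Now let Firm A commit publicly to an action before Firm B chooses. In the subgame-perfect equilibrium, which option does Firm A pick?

Tier2

Firm B best-responds to each possible Firm A move:
- Tier1: Firm B compares 2, 10, -3 and picks Mid; Firm A would get -1.
- Tier2: Firm B compares 5, 9, 1 and picks Mid; Firm A would get 9.
- Tier3: Firm B compares 0, 9, 0 and picks Mid; Firm A would get 4.
- Tier4: Firm B compares 3, 10, 0 and picks Mid; Firm A would get 6.
- Tier5: Firm B compares -2, 9, -4 and picks Mid; Firm A would get 2.
Maximizing over -1, 9, 4, 6, 2, Firm A chooses Tier2. Subgame-perfect outcome: (Tier2, Mid) with payoffs (9, 9).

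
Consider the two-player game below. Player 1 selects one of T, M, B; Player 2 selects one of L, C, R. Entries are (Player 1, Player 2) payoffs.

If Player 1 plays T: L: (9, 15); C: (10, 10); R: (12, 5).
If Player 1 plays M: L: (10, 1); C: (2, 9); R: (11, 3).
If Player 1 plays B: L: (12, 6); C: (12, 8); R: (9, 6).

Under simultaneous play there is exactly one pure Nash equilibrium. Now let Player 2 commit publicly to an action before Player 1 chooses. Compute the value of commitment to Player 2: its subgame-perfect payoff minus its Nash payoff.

0

Work backward from Player 1's decision.
- L → Player 1 plays B (best of 9, 10, 12); Player 2 gets 6.
- C → Player 1 plays B (best of 10, 2, 12); Player 2 gets 8.
- R → Player 1 plays T (best of 12, 11, 9); Player 2 gets 5.
Maximizing over 6, 8, 5, Player 2 chooses C. Subgame-perfect outcome: (B, C) with payoffs (12, 8).
For the simultaneous game, intersect best replies.
Player 1's best replies: L→B; C→B; R→T.
Player 2's best replies: T→L; M→C; B→C.
The unique mutual best reply is (B, C), giving (12, 8).
Player 2's commitment gain: 8 − 8 = 0.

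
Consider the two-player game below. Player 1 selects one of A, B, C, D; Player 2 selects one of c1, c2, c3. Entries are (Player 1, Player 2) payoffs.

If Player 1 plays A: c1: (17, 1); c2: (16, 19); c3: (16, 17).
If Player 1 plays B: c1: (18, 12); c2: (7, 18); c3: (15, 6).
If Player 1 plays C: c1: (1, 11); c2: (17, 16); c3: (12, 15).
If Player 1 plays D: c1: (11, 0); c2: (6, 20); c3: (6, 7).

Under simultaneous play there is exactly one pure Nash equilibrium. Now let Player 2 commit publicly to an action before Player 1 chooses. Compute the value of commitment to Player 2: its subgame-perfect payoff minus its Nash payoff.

1

Solve by backward induction (Player 2 leads).
- c1 → Player 1 plays B (best of 17, 18, 1, 11); Player 2 gets 12.
- c2 → Player 1 plays C (best of 16, 7, 17, 6); Player 2 gets 16.
- c3 → Player 1 plays A (best of 16, 15, 12, 6); Player 2 gets 17.
Maximizing over 12, 16, 17, Player 2 chooses c3. Subgame-perfect outcome: (A, c3) with payoffs (16, 17).
Under simultaneous play:
Player 1's best replies: c1→B; c2→C; c3→A.
Player 2's best replies: A→c2; B→c2; C→c2; D→c2.
The unique mutual best reply is (C, c2), giving (17, 16).
Player 2's commitment gain: 17 − 16 = 1.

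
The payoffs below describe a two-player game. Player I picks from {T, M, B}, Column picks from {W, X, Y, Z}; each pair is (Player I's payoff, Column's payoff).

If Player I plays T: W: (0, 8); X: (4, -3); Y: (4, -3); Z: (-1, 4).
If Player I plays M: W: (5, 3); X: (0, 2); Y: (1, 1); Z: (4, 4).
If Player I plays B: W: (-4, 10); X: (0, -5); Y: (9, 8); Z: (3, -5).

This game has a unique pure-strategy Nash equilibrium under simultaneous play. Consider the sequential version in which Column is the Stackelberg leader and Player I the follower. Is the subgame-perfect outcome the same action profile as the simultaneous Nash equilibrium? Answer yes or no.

Backward induction with Column moving first.
- W: BR = M, leader payoff 3.
- X: BR = T, leader payoff -3.
- Y: BR = B, leader payoff 8.
- Z: BR = M, leader payoff 4.
Among 3, -3, 8, 4, the best is 8 at Y. Subgame-perfect outcome: (B, Y) with payoffs (9, 8).
For the simultaneous game, intersect best replies.
Player I's best replies: W→M; X→T; Y→B; Z→M.
Column's best replies: T→W; M→Z; B→W.
Only (M, Z) has each player best-responding; Nash payoffs (4, 4).
Sequential outcome (B, Y) differs from the Nash profile (M, Z).

no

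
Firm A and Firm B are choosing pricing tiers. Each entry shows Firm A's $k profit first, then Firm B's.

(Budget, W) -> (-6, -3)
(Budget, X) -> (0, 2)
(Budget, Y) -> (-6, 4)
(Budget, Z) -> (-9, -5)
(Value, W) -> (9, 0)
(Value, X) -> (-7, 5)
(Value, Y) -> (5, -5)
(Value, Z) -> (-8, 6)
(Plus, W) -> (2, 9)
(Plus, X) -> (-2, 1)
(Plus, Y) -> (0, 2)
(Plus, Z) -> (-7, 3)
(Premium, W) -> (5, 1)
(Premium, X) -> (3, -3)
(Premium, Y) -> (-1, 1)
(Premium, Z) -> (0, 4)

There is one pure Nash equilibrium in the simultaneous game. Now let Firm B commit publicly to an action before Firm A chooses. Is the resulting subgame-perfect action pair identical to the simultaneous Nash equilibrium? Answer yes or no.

yes

Firm A best-responds to each possible Firm B move:
- W: BR = Value, leader payoff 0.
- X: BR = Premium, leader payoff -3.
- Y: BR = Value, leader payoff -5.
- Z: BR = Premium, leader payoff 4.
Firm B's induced payoffs are 0, -3, -5, 4, so Firm B commits to Z. Subgame-perfect outcome: (Premium, Z) with payoffs (0, 4).
For the simultaneous game, intersect best replies.
Firm A's best replies: W→Value; X→Premium; Y→Value; Z→Premium.
Firm B's best replies: Budget→Y; Value→Z; Plus→W; Premium→Z.
The unique mutual best reply is (Premium, Z), giving (0, 4).
Sequential outcome (Premium, Z) coincides with the Nash profile (Premium, Z).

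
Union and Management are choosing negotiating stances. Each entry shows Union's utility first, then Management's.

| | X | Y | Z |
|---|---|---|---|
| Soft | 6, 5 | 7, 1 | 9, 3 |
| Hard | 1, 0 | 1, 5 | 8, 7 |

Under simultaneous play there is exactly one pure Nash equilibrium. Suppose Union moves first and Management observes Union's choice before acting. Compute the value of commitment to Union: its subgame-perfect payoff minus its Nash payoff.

2

Management best-responds to each possible Union move:
- Soft → Management plays X (best of 5, 1, 3); Union gets 6.
- Hard → Management plays Z (best of 0, 5, 7); Union gets 8.
Union's induced payoffs are 6, 8, so Union commits to Hard. Subgame-perfect outcome: (Hard, Z) with payoffs (8, 7).
Under simultaneous play:
Union's best replies: X→Soft; Y→Soft; Z→Soft.
Management's best replies: Soft→X; Hard→Z.
Only (Soft, X) has each player best-responding; Nash payoffs (6, 5).
Union's commitment gain: 8 − 6 = 2.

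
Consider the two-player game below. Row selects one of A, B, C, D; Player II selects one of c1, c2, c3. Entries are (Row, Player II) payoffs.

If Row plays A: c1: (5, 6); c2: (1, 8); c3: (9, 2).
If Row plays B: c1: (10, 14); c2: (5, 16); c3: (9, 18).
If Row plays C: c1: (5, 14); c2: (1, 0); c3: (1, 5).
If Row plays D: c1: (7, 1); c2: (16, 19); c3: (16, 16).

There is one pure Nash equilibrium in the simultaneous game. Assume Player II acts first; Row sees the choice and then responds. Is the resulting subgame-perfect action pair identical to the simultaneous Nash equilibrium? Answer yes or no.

Backward induction with Player II moving first.
- c1: BR = B, leader payoff 14.
- c2: BR = D, leader payoff 19.
- c3: BR = D, leader payoff 16.
Among 14, 19, 16, the best is 19 at c2. Subgame-perfect outcome: (D, c2) with payoffs (16, 19).
Now find the simultaneous Nash equilibrium.
Row's best replies: c1→B; c2→D; c3→D.
Player II's best replies: A→c2; B→c3; C→c1; D→c2.
Only (D, c2) has each player best-responding; Nash payoffs (16, 19).
Sequential outcome (D, c2) coincides with the Nash profile (D, c2).

yes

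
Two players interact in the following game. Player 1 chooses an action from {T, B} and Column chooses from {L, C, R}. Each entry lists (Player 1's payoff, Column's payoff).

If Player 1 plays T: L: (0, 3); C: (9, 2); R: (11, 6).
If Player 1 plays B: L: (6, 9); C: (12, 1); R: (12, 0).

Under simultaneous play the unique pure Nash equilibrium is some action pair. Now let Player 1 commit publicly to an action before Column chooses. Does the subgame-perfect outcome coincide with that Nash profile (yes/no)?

no

Solve by backward induction (Player 1 leads).
- T: Column compares 3, 2, 6 and picks R; Player 1 would get 11.
- B: Column compares 9, 1, 0 and picks L; Player 1 would get 6.
Player 1's induced payoffs are 11, 6, so Player 1 commits to T. Subgame-perfect outcome: (T, R) with payoffs (11, 6).
Under simultaneous play:
Player 1's best replies: L→B; C→B; R→B.
Column's best replies: T→R; B→L.
The unique mutual best reply is (B, L), giving (6, 9).
Sequential outcome (T, R) differs from the Nash profile (B, L).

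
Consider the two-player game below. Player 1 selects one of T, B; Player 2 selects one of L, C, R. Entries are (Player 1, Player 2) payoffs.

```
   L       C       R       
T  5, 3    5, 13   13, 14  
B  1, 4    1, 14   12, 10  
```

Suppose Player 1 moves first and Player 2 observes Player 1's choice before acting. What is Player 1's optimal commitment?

T

Work backward from Player 2's decision.
- T → Player 2 plays R (best of 3, 13, 14); Player 1 gets 13.
- B → Player 2 plays C (best of 4, 14, 10); Player 1 gets 1.
Maximizing over 13, 1, Player 1 chooses T. Subgame-perfect outcome: (T, R) with payoffs (13, 14).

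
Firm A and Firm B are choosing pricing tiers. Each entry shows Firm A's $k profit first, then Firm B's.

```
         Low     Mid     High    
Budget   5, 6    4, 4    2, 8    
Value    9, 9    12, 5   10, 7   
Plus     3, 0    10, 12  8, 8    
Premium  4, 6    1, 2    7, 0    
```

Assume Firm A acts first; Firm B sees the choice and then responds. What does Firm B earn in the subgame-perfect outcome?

Backward induction with Firm A moving first.
- Budget → Firm B plays High (best of 6, 4, 8); Firm A gets 2.
- Value → Firm B plays Low (best of 9, 5, 7); Firm A gets 9.
- Plus → Firm B plays Mid (best of 0, 12, 8); Firm A gets 10.
- Premium → Firm B plays Low (best of 6, 2, 0); Firm A gets 4.
Among 2, 9, 10, 4, the best is 10 at Plus. Subgame-perfect outcome: (Plus, Mid) with payoffs (10, 12).

12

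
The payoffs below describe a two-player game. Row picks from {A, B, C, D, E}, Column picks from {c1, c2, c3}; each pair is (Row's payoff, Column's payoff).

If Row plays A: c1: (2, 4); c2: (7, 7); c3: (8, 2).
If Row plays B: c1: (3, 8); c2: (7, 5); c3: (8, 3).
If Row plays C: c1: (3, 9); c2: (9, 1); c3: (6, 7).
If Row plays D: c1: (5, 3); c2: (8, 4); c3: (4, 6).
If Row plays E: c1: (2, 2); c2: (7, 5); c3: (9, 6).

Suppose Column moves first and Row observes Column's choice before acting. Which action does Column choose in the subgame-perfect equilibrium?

c3

Row best-responds to each possible Column move:
- c1: BR = D, leader payoff 3.
- c2: BR = C, leader payoff 1.
- c3: BR = E, leader payoff 6.
Among 3, 1, 6, the best is 6 at c3. Subgame-perfect outcome: (E, c3) with payoffs (9, 6).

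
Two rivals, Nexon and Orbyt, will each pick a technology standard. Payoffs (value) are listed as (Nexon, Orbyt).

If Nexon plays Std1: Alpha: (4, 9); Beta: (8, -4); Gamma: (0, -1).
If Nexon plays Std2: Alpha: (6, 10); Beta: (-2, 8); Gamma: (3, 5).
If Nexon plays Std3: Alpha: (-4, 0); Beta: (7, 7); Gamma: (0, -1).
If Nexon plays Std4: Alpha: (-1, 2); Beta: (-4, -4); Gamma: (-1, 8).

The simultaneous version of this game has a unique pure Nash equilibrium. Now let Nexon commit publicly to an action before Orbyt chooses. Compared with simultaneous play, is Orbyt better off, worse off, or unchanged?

Work backward from Orbyt's decision.
- Std1 → Orbyt plays Alpha (best of 9, -4, -1); Nexon gets 4.
- Std2 → Orbyt plays Alpha (best of 10, 8, 5); Nexon gets 6.
- Std3 → Orbyt plays Beta (best of 0, 7, -1); Nexon gets 7.
- Std4 → Orbyt plays Gamma (best of 2, -4, 8); Nexon gets -1.
Maximizing over 4, 6, 7, -1, Nexon chooses Std3. Subgame-perfect outcome: (Std3, Beta) with payoffs (7, 7).
For the simultaneous game, intersect best replies.
Nexon's best replies: Alpha→Std2; Beta→Std1; Gamma→Std2.
Orbyt's best replies: Std1→Alpha; Std2→Alpha; Std3→Beta; Std4→Gamma.
Only (Std2, Alpha) has each player best-responding; Nash payoffs (6, 10).
Orbyt earns 7 sequentially versus 10 at the Nash outcome: worse off.

worse off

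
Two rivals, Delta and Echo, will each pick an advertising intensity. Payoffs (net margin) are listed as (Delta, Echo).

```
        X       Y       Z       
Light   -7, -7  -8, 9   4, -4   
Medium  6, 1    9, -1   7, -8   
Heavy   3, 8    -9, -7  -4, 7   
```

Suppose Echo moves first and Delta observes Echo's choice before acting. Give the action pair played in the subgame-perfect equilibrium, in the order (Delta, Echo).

(Medium, X)

Backward induction with Echo moving first.
- X → Delta plays Medium (best of -7, 6, 3); Echo gets 1.
- Y → Delta plays Medium (best of -8, 9, -9); Echo gets -1.
- Z → Delta plays Medium (best of 4, 7, -4); Echo gets -8.
Maximizing over 1, -1, -8, Echo chooses X. Subgame-perfect outcome: (Medium, X) with payoffs (6, 1).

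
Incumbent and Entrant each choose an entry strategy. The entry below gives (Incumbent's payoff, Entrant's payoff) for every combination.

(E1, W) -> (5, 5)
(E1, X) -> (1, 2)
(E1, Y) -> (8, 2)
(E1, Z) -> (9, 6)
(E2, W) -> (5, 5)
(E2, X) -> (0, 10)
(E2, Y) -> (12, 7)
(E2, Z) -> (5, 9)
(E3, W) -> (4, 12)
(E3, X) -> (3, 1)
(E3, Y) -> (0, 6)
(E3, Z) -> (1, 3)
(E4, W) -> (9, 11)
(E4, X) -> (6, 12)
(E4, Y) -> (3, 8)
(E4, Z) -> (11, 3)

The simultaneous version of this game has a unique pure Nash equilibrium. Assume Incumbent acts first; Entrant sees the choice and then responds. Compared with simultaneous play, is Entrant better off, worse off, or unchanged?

worse off

Entrant best-responds to each possible Incumbent move:
- E1: BR = Z, leader payoff 9.
- E2: BR = X, leader payoff 0.
- E3: BR = W, leader payoff 4.
- E4: BR = X, leader payoff 6.
Maximizing over 9, 0, 4, 6, Incumbent chooses E1. Subgame-perfect outcome: (E1, Z) with payoffs (9, 6).
For the simultaneous game, intersect best replies.
Incumbent's best replies: W→E4; X→E4; Y→E2; Z→E4.
Entrant's best replies: E1→Z; E2→X; E3→W; E4→X.
Only (E4, X) has each player best-responding; Nash payoffs (6, 12).
Entrant earns 6 sequentially versus 12 at the Nash outcome: worse off.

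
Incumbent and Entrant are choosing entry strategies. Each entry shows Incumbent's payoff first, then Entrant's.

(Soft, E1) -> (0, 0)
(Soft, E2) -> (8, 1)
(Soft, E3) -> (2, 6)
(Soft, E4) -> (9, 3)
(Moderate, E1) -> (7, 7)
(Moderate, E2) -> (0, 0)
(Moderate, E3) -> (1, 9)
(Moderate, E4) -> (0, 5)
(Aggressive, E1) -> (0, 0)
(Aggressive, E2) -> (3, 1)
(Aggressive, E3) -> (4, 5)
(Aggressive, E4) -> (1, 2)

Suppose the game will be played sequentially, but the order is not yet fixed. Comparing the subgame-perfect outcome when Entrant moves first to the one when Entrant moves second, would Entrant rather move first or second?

first

If Incumbent leads: Entrant's best replies are Soft→E3, Moderate→E3, Aggressive→E3; Incumbent's induced payoffs 2, 1, 4; outcome (Aggressive, E3), payoffs (4, 5).
If Entrant leads: Incumbent's best replies are E1→Moderate, E2→Soft, E3→Aggressive, E4→Soft; Entrant's induced payoffs 7, 1, 5, 3; outcome (Moderate, E1), payoffs (7, 7).
Entrant gets 7 moving first and 5 moving second, so Entrant prefers to move first.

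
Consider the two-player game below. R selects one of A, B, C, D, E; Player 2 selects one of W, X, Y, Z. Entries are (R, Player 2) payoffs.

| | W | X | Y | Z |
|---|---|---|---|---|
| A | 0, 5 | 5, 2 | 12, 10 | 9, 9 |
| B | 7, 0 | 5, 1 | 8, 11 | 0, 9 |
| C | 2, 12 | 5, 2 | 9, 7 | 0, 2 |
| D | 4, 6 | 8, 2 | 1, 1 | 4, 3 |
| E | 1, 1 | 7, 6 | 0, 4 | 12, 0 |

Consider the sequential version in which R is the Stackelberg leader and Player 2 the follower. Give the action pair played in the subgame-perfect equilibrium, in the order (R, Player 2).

Player 2 best-responds to each possible R move:
- A: Player 2 compares 5, 2, 10, 9 and picks Y; R would get 12.
- B: Player 2 compares 0, 1, 11, 9 and picks Y; R would get 8.
- C: Player 2 compares 12, 2, 7, 2 and picks W; R would get 2.
- D: Player 2 compares 6, 2, 1, 3 and picks W; R would get 4.
- E: Player 2 compares 1, 6, 4, 0 and picks X; R would get 7.
Maximizing over 12, 8, 2, 4, 7, R chooses A. Subgame-perfect outcome: (A, Y) with payoffs (12, 10).

(A, Y)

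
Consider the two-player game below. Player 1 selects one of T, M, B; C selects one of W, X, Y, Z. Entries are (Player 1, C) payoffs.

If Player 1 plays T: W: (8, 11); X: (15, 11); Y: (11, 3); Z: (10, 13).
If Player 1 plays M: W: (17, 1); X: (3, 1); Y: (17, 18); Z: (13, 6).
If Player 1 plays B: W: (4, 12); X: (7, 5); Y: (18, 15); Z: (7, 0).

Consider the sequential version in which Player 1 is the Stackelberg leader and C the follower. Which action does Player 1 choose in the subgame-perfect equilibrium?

C best-responds to each possible Player 1 move:
- T → C plays Z (best of 11, 11, 3, 13); Player 1 gets 10.
- M → C plays Y (best of 1, 1, 18, 6); Player 1 gets 17.
- B → C plays Y (best of 12, 5, 15, 0); Player 1 gets 18.
Among 10, 17, 18, the best is 18 at B. Subgame-perfect outcome: (B, Y) with payoffs (18, 15).

B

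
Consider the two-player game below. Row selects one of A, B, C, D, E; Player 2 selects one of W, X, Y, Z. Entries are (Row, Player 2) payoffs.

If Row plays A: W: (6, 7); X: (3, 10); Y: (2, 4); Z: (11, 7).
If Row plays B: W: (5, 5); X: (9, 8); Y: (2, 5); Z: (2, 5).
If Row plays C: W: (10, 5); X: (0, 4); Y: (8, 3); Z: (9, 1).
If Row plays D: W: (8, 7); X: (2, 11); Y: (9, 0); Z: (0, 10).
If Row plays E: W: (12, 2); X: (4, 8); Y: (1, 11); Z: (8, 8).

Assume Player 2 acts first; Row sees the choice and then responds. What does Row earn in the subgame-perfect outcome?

Backward induction with Player 2 moving first.
- W: BR = E, leader payoff 2.
- X: BR = B, leader payoff 8.
- Y: BR = D, leader payoff 0.
- Z: BR = A, leader payoff 7.
Maximizing over 2, 8, 0, 7, Player 2 chooses X. Subgame-perfect outcome: (B, X) with payoffs (9, 8).

9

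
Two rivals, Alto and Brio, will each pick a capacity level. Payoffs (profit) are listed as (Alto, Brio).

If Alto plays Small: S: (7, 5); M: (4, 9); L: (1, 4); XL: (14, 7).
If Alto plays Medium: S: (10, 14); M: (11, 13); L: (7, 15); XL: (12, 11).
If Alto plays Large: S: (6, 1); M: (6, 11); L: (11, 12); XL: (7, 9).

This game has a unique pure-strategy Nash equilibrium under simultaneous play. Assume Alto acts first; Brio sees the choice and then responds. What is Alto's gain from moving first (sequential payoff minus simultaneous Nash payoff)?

Solve by backward induction (Alto leads).
- Small: Brio compares 5, 9, 4, 7 and picks M; Alto would get 4.
- Medium: Brio compares 14, 13, 15, 11 and picks L; Alto would get 7.
- Large: Brio compares 1, 11, 12, 9 and picks L; Alto would get 11.
Among 4, 7, 11, the best is 11 at Large. Subgame-perfect outcome: (Large, L) with payoffs (11, 12).
Now find the simultaneous Nash equilibrium.
Alto's best replies: S→Medium; M→Medium; L→Large; XL→Small.
Brio's best replies: Small→M; Medium→L; Large→L.
The unique mutual best reply is (Large, L), giving (11, 12).
Alto's commitment gain: 11 − 11 = 0.

0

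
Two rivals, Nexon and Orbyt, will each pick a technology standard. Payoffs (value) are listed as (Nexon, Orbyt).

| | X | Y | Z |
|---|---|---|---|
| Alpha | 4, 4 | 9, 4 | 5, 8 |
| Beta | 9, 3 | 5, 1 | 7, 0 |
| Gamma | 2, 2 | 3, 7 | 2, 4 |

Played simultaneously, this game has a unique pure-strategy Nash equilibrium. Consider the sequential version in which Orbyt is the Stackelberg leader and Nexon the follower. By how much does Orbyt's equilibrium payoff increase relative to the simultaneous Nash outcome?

1

Solve by backward induction (Orbyt leads).
- X → Nexon plays Beta (best of 4, 9, 2); Orbyt gets 3.
- Y → Nexon plays Alpha (best of 9, 5, 3); Orbyt gets 4.
- Z → Nexon plays Beta (best of 5, 7, 2); Orbyt gets 0.
Among 3, 4, 0, the best is 4 at Y. Subgame-perfect outcome: (Alpha, Y) with payoffs (9, 4).
For the simultaneous game, intersect best replies.
Nexon's best replies: X→Beta; Y→Alpha; Z→Beta.
Orbyt's best replies: Alpha→Z; Beta→X; Gamma→Y.
The unique mutual best reply is (Beta, X), giving (9, 3).
Orbyt's commitment gain: 4 − 3 = 1.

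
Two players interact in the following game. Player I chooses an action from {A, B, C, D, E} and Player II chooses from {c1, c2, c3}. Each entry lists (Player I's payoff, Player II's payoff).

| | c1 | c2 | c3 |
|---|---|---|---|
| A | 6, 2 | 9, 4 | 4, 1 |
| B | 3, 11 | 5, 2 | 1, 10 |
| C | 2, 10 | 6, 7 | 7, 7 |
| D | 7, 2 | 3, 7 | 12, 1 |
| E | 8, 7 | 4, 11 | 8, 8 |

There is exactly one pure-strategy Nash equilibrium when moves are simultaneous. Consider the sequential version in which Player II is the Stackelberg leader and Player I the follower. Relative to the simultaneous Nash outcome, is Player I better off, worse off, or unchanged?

worse off

Backward induction with Player II moving first.
- c1: Player I compares 6, 3, 2, 7, 8 and picks E; Player II would get 7.
- c2: Player I compares 9, 5, 6, 3, 4 and picks A; Player II would get 4.
- c3: Player I compares 4, 1, 7, 12, 8 and picks D; Player II would get 1.
Maximizing over 7, 4, 1, Player II chooses c1. Subgame-perfect outcome: (E, c1) with payoffs (8, 7).
Now find the simultaneous Nash equilibrium.
Player I's best replies: c1→E; c2→A; c3→D.
Player II's best replies: A→c2; B→c1; C→c1; D→c2; E→c2.
Only (A, c2) has each player best-responding; Nash payoffs (9, 4).
Player I earns 8 sequentially versus 9 at the Nash outcome: worse off.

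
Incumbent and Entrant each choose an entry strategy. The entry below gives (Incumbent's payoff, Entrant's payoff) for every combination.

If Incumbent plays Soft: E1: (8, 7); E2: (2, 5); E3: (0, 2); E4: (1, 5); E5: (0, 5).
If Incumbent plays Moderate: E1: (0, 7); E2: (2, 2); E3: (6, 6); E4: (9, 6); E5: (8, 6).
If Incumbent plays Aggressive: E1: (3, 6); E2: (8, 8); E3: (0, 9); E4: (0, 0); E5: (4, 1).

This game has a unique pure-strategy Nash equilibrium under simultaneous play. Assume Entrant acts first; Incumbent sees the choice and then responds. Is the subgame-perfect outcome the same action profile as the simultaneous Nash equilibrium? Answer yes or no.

no

Work backward from Incumbent's decision.
- E1 → Incumbent plays Soft (best of 8, 0, 3); Entrant gets 7.
- E2 → Incumbent plays Aggressive (best of 2, 2, 8); Entrant gets 8.
- E3 → Incumbent plays Moderate (best of 0, 6, 0); Entrant gets 6.
- E4 → Incumbent plays Moderate (best of 1, 9, 0); Entrant gets 6.
- E5 → Incumbent plays Moderate (best of 0, 8, 4); Entrant gets 6.
Entrant's induced payoffs are 7, 8, 6, 6, 6, so Entrant commits to E2. Subgame-perfect outcome: (Aggressive, E2) with payoffs (8, 8).
For the simultaneous game, intersect best replies.
Incumbent's best replies: E1→Soft; E2→Aggressive; E3→Moderate; E4→Moderate; E5→Moderate.
Entrant's best replies: Soft→E1; Moderate→E1; Aggressive→E3.
Only (Soft, E1) has each player best-responding; Nash payoffs (8, 7).
Sequential outcome (Aggressive, E2) differs from the Nash profile (Soft, E1).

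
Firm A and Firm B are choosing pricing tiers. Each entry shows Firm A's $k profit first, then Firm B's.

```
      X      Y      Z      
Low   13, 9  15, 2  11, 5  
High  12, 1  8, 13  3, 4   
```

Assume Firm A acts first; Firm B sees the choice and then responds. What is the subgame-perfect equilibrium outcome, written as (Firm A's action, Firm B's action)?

(Low, X)

Work backward from Firm B's decision.
- Low → Firm B plays X (best of 9, 2, 5); Firm A gets 13.
- High → Firm B plays Y (best of 1, 13, 4); Firm A gets 8.
Firm A's induced payoffs are 13, 8, so Firm A commits to Low. Subgame-perfect outcome: (Low, X) with payoffs (13, 9).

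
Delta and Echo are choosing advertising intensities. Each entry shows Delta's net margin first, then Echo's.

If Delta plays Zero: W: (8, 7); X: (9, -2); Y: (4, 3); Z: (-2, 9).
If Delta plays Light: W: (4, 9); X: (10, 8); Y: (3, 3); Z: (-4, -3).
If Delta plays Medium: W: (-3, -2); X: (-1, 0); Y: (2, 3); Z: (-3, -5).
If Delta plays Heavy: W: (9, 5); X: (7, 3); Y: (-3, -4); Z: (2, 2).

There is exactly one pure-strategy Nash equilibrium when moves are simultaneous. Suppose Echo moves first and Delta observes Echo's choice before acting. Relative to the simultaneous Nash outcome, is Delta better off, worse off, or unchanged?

better off

Work backward from Delta's decision.
- W → Delta plays Heavy (best of 8, 4, -3, 9); Echo gets 5.
- X → Delta plays Light (best of 9, 10, -1, 7); Echo gets 8.
- Y → Delta plays Zero (best of 4, 3, 2, -3); Echo gets 3.
- Z → Delta plays Heavy (best of -2, -4, -3, 2); Echo gets 2.
Among 5, 8, 3, 2, the best is 8 at X. Subgame-perfect outcome: (Light, X) with payoffs (10, 8).
Under simultaneous play:
Delta's best replies: W→Heavy; X→Light; Y→Zero; Z→Heavy.
Echo's best replies: Zero→Z; Light→W; Medium→Y; Heavy→W.
The unique mutual best reply is (Heavy, W), giving (9, 5).
Delta earns 10 sequentially versus 9 at the Nash outcome: better off.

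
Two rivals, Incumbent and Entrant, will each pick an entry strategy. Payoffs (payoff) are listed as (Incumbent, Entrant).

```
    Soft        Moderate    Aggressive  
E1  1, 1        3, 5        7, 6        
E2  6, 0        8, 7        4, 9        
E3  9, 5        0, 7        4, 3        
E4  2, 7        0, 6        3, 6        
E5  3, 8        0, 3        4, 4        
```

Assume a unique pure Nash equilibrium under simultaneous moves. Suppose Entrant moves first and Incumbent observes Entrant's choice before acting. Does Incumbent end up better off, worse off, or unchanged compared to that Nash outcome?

Work backward from Incumbent's decision.
- Soft → Incumbent plays E3 (best of 1, 6, 9, 2, 3); Entrant gets 5.
- Moderate → Incumbent plays E2 (best of 3, 8, 0, 0, 0); Entrant gets 7.
- Aggressive → Incumbent plays E1 (best of 7, 4, 4, 3, 4); Entrant gets 6.
Among 5, 7, 6, the best is 7 at Moderate. Subgame-perfect outcome: (E2, Moderate) with payoffs (8, 7).
For the simultaneous game, intersect best replies.
Incumbent's best replies: Soft→E3; Moderate→E2; Aggressive→E1.
Entrant's best replies: E1→Aggressive; E2→Aggressive; E3→Moderate; E4→Soft; E5→Soft.
Only (E1, Aggressive) has each player best-responding; Nash payoffs (7, 6).
Incumbent earns 8 sequentially versus 7 at the Nash outcome: better off.

better off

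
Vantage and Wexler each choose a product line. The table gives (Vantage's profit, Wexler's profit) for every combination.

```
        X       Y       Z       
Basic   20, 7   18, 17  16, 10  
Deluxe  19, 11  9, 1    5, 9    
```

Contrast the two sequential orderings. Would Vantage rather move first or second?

first

If Vantage leads: Wexler's best replies are Basic→Y, Deluxe→X; Vantage's induced payoffs 18, 19; outcome (Deluxe, X), payoffs (19, 11).
If Wexler leads: Vantage's best replies are X→Basic, Y→Basic, Z→Basic; Wexler's induced payoffs 7, 17, 10; outcome (Basic, Y), payoffs (18, 17).
Vantage gets 19 moving first and 18 moving second, so Vantage prefers to move first.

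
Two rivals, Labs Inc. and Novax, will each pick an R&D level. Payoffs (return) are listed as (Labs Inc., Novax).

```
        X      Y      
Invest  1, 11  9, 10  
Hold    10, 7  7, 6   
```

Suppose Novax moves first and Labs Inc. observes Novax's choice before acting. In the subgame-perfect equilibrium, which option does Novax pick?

Y

Work backward from Labs Inc.'s decision.
- X: Labs Inc. compares 1, 10 and picks Hold; Novax would get 7.
- Y: Labs Inc. compares 9, 7 and picks Invest; Novax would get 10.
Maximizing over 7, 10, Novax chooses Y. Subgame-perfect outcome: (Invest, Y) with payoffs (9, 10).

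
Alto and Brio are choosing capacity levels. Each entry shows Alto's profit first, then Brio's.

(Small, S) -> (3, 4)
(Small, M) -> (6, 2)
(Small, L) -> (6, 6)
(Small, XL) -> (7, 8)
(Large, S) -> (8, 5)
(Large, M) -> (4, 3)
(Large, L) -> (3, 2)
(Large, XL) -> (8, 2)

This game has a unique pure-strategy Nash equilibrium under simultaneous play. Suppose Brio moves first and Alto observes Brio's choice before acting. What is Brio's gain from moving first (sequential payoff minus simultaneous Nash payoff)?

1

Alto best-responds to each possible Brio move:
- S: Alto compares 3, 8 and picks Large; Brio would get 5.
- M: Alto compares 6, 4 and picks Small; Brio would get 2.
- L: Alto compares 6, 3 and picks Small; Brio would get 6.
- XL: Alto compares 7, 8 and picks Large; Brio would get 2.
Brio's induced payoffs are 5, 2, 6, 2, so Brio commits to L. Subgame-perfect outcome: (Small, L) with payoffs (6, 6).
For the simultaneous game, intersect best replies.
Alto's best replies: S→Large; M→Small; L→Small; XL→Large.
Brio's best replies: Small→XL; Large→S.
The unique mutual best reply is (Large, S), giving (8, 5).
Brio's commitment gain: 6 − 5 = 1.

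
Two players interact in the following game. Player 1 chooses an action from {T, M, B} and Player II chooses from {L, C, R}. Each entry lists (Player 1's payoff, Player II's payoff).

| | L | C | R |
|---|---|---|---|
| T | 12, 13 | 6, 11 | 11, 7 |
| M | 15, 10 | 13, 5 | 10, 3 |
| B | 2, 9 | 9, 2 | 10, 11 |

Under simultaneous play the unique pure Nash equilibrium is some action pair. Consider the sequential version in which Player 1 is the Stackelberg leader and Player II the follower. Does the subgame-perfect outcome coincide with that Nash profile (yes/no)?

Work backward from Player II's decision.
- T: Player II compares 13, 11, 7 and picks L; Player 1 would get 12.
- M: Player II compares 10, 5, 3 and picks L; Player 1 would get 15.
- B: Player II compares 9, 2, 11 and picks R; Player 1 would get 10.
Player 1's induced payoffs are 12, 15, 10, so Player 1 commits to M. Subgame-perfect outcome: (M, L) with payoffs (15, 10).
Under simultaneous play:
Player 1's best replies: L→M; C→M; R→T.
Player II's best replies: T→L; M→L; B→R.
Only (M, L) has each player best-responding; Nash payoffs (15, 10).
Sequential outcome (M, L) coincides with the Nash profile (M, L).

yes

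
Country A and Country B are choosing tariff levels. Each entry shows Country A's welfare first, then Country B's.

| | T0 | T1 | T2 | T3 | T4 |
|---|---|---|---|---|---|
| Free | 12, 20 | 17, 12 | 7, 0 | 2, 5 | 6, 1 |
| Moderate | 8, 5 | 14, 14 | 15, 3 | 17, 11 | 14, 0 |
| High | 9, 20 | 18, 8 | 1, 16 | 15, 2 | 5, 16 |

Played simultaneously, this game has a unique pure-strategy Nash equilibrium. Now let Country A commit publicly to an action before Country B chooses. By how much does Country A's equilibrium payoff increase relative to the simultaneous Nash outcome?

2

Solve by backward induction (Country A leads).
- Free: Country B compares 20, 12, 0, 5, 1 and picks T0; Country A would get 12.
- Moderate: Country B compares 5, 14, 3, 11, 0 and picks T1; Country A would get 14.
- High: Country B compares 20, 8, 16, 2, 16 and picks T0; Country A would get 9.
Among 12, 14, 9, the best is 14 at Moderate. Subgame-perfect outcome: (Moderate, T1) with payoffs (14, 14).
For the simultaneous game, intersect best replies.
Country A's best replies: T0→Free; T1→High; T2→Moderate; T3→Moderate; T4→Moderate.
Country B's best replies: Free→T0; Moderate→T1; High→T0.
Only (Free, T0) has each player best-responding; Nash payoffs (12, 20).
Country A's commitment gain: 14 − 12 = 2.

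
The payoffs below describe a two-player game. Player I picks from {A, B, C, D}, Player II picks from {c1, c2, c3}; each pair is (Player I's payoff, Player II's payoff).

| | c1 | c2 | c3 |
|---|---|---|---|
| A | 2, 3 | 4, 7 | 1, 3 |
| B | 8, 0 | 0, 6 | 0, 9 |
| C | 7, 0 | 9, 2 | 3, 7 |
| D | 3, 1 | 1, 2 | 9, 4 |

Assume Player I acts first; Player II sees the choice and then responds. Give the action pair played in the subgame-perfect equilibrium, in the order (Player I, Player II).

Player II best-responds to each possible Player I move:
- A → Player II plays c2 (best of 3, 7, 3); Player I gets 4.
- B → Player II plays c3 (best of 0, 6, 9); Player I gets 0.
- C → Player II plays c3 (best of 0, 2, 7); Player I gets 3.
- D → Player II plays c3 (best of 1, 2, 4); Player I gets 9.
Among 4, 0, 3, 9, the best is 9 at D. Subgame-perfect outcome: (D, c3) with payoffs (9, 4).

(D, c3)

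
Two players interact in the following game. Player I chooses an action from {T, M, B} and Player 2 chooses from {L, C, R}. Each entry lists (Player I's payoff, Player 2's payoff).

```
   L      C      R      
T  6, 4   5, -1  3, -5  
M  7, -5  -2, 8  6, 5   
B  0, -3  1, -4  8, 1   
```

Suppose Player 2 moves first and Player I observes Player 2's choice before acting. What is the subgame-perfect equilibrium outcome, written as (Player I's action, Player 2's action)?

(B, R)

Work backward from Player I's decision.
- L: Player I compares 6, 7, 0 and picks M; Player 2 would get -5.
- C: Player I compares 5, -2, 1 and picks T; Player 2 would get -1.
- R: Player I compares 3, 6, 8 and picks B; Player 2 would get 1.
Among -5, -1, 1, the best is 1 at R. Subgame-perfect outcome: (B, R) with payoffs (8, 1).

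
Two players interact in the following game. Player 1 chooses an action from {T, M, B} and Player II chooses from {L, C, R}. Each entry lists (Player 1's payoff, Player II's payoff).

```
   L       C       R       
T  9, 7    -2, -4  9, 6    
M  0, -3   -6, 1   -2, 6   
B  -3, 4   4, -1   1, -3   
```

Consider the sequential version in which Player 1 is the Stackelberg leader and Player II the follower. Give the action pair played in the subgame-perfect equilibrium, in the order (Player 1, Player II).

Backward induction with Player 1 moving first.
- T → Player II plays L (best of 7, -4, 6); Player 1 gets 9.
- M → Player II plays R (best of -3, 1, 6); Player 1 gets -2.
- B → Player II plays L (best of 4, -1, -3); Player 1 gets -3.
Maximizing over 9, -2, -3, Player 1 chooses T. Subgame-perfect outcome: (T, L) with payoffs (9, 7).

(T, L)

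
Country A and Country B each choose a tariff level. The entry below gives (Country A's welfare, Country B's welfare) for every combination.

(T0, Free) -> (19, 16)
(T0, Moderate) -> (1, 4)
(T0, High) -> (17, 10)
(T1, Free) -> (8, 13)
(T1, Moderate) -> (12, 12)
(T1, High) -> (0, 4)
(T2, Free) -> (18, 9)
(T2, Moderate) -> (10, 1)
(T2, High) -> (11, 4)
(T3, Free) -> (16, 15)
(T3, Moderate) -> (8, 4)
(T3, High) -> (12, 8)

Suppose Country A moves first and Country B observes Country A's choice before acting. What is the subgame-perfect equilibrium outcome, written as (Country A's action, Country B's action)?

(T0, Free)

Work backward from Country B's decision.
- T0 → Country B plays Free (best of 16, 4, 10); Country A gets 19.
- T1 → Country B plays Free (best of 13, 12, 4); Country A gets 8.
- T2 → Country B plays Free (best of 9, 1, 4); Country A gets 18.
- T3 → Country B plays Free (best of 15, 4, 8); Country A gets 16.
Among 19, 8, 18, 16, the best is 19 at T0. Subgame-perfect outcome: (T0, Free) with payoffs (19, 16).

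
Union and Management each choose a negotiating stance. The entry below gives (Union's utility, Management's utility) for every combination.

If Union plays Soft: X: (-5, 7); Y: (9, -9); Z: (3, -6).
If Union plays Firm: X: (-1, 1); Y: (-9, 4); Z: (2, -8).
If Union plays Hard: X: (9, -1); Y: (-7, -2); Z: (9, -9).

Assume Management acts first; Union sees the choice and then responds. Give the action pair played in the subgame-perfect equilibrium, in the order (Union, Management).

(Hard, X)

Solve by backward induction (Management leads).
- X → Union plays Hard (best of -5, -1, 9); Management gets -1.
- Y → Union plays Soft (best of 9, -9, -7); Management gets -9.
- Z → Union plays Hard (best of 3, 2, 9); Management gets -9.
Among -1, -9, -9, the best is -1 at X. Subgame-perfect outcome: (Hard, X) with payoffs (9, -1).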